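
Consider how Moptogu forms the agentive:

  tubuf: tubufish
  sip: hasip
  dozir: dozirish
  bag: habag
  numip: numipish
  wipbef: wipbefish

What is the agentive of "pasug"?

"pasug" has 2 vowels. The stems with 2 vowels (dozir → dozirish, wipbef → wipbefish, tubuf → tubufish) add -ish.
The other pattern: stems with 1 vowel add the prefix ha-.
So pasug → pasugish.

pasugish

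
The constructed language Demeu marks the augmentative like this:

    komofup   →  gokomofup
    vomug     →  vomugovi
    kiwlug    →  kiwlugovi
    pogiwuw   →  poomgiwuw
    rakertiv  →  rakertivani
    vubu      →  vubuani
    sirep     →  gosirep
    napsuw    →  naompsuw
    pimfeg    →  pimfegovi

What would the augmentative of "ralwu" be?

ralwuani

komofup and pogiwuw both have last vowel 'u' yet inflect differently (gokomofup, poomgiwuw), so the last vowel is not what conditions the rule; the final letter is.
"ralwu" ends in -u. The one such stem in the data (vubu → vubuani) adds -ani, so the same rule applies.
The other patterns: stems ending in -p add the prefix go-; stems ending in -w insert -om- after the first vowel; stems ending in -g add -ovi.
So ralwu → ralwuani.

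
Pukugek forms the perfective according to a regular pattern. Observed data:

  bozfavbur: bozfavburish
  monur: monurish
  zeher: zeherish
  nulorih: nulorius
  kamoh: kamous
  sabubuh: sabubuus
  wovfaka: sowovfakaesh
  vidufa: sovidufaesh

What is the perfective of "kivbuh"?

kivbuus

bozfavbur and sabubuh both have last vowel 'u' yet inflect differently (bozfavburish, sabubuus), so the last vowel is not what conditions the rule; the final letter is.
"kivbuh" ends in -h. The stems ending in -h (nulorih → nulorius, kamoh → kamous, sabubuh → sabubuus) drop the final letter and add -us.
So kivbuh → kivbuus.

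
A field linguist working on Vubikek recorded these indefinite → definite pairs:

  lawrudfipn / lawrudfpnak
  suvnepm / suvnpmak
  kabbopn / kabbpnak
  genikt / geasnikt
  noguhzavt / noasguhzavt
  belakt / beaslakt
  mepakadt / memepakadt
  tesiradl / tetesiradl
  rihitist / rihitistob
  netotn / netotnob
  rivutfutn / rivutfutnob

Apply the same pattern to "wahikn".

genikt and mepakadt both end in -t yet inflect differently (geasnikt, memepakadt), so the final letter is not what conditions the rule; the second-to-last letter is.
"wahikn" has second-to-last letter 'k'. The stems whose second-to-last letter is 'k' (genikt → geasnikt, belakt → beaslakt) insert -as- after the first vowel.
So wahikn → waashikn.

waashikn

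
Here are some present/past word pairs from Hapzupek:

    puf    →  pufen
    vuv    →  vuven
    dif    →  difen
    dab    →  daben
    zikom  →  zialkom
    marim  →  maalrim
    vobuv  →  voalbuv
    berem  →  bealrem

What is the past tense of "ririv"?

rialriv

vuv and vobuv both end in -v yet inflect differently (vuven, voalbuv), so the final letter is not what conditions the rule; the number of vowels is.
"ririv" has 2 vowels. The stems with 2 vowels (zikom → zialkom, marim → maalrim, vobuv → voalbuv) insert -al- after the first vowel.
The other pattern: stems with 1 vowel add -en.
So ririv → rialriv.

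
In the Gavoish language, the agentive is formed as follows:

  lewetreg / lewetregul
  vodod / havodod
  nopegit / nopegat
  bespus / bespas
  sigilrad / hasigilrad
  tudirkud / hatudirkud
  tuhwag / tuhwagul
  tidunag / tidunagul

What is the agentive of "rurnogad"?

harurnogad

tuhwag and sigilrad both have last vowel 'a' yet inflect differently (tuhwagul, hasigilrad), so the last vowel is not what conditions the rule; the final letter is.
"rurnogad" ends in -d. The stems ending in -d (tudirkud → hatudirkud, sigilrad → hasigilrad, vodod → havodod) add the prefix ha-.
The other patterns: stems ending in -g add -ul; stems ending in -s or -t change the last vowel to 'a'.
So rurnogad → harurnogad.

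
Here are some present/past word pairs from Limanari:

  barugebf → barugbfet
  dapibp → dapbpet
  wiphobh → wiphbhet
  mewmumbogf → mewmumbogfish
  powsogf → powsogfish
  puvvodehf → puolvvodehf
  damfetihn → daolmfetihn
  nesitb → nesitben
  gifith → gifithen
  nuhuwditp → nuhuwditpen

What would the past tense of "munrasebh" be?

munrasbhet

barugebf and mewmumbogf both end in -f yet inflect differently (barugbfet, mewmumbogfish), so the final letter is not what conditions the rule; the second-to-last letter is.
"munrasebh" has second-to-last letter 'b'. The stems whose second-to-last letter is 'b' (barugebf → barugbfet, dapibp → dapbpet, wiphobh → wiphbhet) delete the last vowel and add -et.
So munrasebh → munrasbhet.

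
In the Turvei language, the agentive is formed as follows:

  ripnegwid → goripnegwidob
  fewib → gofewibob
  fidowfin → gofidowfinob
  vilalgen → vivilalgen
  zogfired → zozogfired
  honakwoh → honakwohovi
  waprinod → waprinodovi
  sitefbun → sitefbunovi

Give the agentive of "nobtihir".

fidowfin and vilalgen both end in -n yet inflect differently (gofidowfinob, vivilalgen), so the final letter is not what conditions the rule; the last vowel is.
"nobtihir" has last vowel 'i'. The stems whose last vowel is 'i' (ripnegwid → goripnegwidob, fewib → gofewibob, fidowfin → gofidowfinob) add go- … -ob around the stem.
So nobtihir → gonobtihirob.

gonobtihirob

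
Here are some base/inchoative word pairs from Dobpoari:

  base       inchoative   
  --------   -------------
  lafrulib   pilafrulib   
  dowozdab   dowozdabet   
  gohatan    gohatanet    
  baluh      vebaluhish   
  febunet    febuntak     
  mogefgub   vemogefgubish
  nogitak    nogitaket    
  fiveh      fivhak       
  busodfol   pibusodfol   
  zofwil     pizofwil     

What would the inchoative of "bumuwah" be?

bumuwahet

"bumuwah" has last vowel 'a'. The stems whose last vowel is 'a' (dowozdab → dowozdabet, gohatan → gohatanet, nogitak → nogitaket) add -et.
The other patterns: stems whose last vowel is 'u' add ve- … -ish around the stem; stems whose last vowel is 'i' or 'o' add the prefix pi-; stems whose last vowel is 'e' delete the last vowel and add -ak.
So bumuwah → bumuwahet.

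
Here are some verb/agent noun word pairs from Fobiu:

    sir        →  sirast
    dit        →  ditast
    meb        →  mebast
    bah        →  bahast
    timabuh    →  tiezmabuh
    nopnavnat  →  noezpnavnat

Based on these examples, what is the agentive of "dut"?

dutast

"dut" has 1 vowel. The stems with 1 vowel (sir → sirast, dit → ditast, meb → mebast) add -ast.
The other pattern: stems with 3 vowels insert -ez- after the first vowel.
So dut → dutast.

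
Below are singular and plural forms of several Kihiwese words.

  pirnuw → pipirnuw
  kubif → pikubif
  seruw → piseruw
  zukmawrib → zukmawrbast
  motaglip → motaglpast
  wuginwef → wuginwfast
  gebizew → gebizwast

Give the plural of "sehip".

pisehip

kubif and wuginwef both end in -f yet inflect differently (pikubif, wuginwfast), so the final letter is not what conditions the rule; the number of vowels is.
"sehip" has 2 vowels. The stems with 2 vowels (pirnuw → pipirnuw, kubif → pikubif, seruw → piseruw) add the prefix pi-.
So sehip → pisehip.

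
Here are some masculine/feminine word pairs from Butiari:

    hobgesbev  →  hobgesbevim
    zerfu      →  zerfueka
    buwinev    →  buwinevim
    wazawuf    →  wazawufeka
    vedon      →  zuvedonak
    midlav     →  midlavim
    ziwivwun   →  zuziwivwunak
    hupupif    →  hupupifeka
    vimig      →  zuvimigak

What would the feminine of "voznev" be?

vimig and hupupif both have last vowel 'i' yet inflect differently (zuvimigak, hupupifeka), so the last vowel is not what conditions the rule; the final letter is.
"voznev" ends in -v. The stems ending in -v (buwinev → buwinevim, hobgesbev → hobgesbevim, midlav → midlavim) add -im.
The other patterns: stems ending in -g or -n add zu- … -ak around the stem; stems ending in -f or -u add -eka.
So voznev → voznevim.

voznevim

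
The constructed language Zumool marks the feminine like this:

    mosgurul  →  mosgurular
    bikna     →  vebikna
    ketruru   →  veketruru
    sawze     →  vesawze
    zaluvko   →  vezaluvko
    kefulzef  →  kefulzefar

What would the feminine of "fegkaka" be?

kefulzef and sawze both have last vowel 'e' yet inflect differently (kefulzefar, vesawze), so the last vowel is not what conditions the rule; whether the stem ends in a vowel or a consonant is.
"fegkaka" ends in a vowel. The stems ending in a vowel (zaluvko → vezaluvko, sawze → vesawze, ketruru → veketruru) add the prefix ve-.
The other pattern: stems ending in a consonant add -ar.
So fegkaka → vefegkaka.

vefegkaka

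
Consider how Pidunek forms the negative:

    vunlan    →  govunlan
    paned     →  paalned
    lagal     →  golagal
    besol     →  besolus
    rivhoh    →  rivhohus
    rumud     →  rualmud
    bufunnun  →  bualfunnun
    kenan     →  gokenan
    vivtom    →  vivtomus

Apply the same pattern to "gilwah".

besol and lagal both end in -l yet inflect differently (besolus, golagal), so the final letter is not what conditions the rule; the last vowel is.
"gilwah" has last vowel 'a'. The stems whose last vowel is 'a' (kenan → gokenan, lagal → golagal, vunlan → govunlan) add the prefix go-.
The other patterns: stems whose last vowel is 'o' add -us; stems whose last vowel is 'e' or 'u' insert -al- after the first vowel.
So gilwah → gogilwah.

gogilwah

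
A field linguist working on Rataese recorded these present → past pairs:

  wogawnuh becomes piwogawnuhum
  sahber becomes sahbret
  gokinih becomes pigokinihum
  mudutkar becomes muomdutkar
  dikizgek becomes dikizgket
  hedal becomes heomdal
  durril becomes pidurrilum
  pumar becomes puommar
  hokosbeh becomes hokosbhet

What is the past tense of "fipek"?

sahber and mudutkar both end in -r yet inflect differently (sahbret, muomdutkar), so the final letter is not what conditions the rule; the last vowel is.
"fipek" has last vowel 'e'. The stems whose last vowel is 'e' (hokosbeh → hokosbhet, sahber → sahbret, dikizgek → dikizgket) delete the last vowel and add -et.
So fipek → fipket.

fipket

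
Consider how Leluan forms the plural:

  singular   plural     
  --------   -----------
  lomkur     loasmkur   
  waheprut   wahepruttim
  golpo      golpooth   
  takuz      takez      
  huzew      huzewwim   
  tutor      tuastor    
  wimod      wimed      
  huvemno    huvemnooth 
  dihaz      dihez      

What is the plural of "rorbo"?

golpo and wimod both have last vowel 'o' yet inflect differently (golpooth, wimed), so the last vowel is not what conditions the rule; the final letter is.
"rorbo" ends in -o. The stems ending in -o (golpo → golpooth, huvemno → huvemnooth) add -oth.
The other patterns: stems ending in -d or -z change the last vowel to 'e'; stems ending in -r insert -as- after the first vowel; stems ending in -t or -w double the final consonant and add -im.
So rorbo → rorbooth.

rorbooth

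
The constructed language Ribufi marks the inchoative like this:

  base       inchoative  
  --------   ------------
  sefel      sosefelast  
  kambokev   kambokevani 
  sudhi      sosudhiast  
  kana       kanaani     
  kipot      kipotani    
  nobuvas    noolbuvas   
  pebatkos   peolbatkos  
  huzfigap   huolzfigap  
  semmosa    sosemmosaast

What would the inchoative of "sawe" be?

sosaweast

semmosa and kana both end in -a yet inflect differently (sosemmosaast, kanaani), so the final letter is not what conditions the rule; the first letter is.
"sawe" begins with s-. The stems beginning with s- (sefel → sosefelast, sudhi → sosudhiast, semmosa → sosemmosaast) add so- … -ast around the stem.
The other patterns: stems beginning with k- add -ani; stems beginning with h-, n- or p- insert -ol- after the first vowel.
So sawe → sosaweast.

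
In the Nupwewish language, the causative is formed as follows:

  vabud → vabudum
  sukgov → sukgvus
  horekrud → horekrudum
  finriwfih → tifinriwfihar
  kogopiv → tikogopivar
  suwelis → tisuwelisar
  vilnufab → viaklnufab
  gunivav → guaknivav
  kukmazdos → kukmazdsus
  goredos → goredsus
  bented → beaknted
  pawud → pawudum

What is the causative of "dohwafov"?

goredos and suwelis both end in -s yet inflect differently (goredsus, tisuwelisar), so the final letter is not what conditions the rule; the last vowel is.
"dohwafov" has last vowel 'o'. The stems whose last vowel is 'o' (sukgov → sukgvus, goredos → goredsus, kukmazdos → kukmazdsus) delete the last vowel and add -us.
The other patterns: stems whose last vowel is 'u' add -um; stems whose last vowel is 'i' add ti- … -ar around the stem; stems whose last vowel is 'a' or 'e' insert -ak- after the first vowel.
So dohwafov → dohwafvus.

dohwafvus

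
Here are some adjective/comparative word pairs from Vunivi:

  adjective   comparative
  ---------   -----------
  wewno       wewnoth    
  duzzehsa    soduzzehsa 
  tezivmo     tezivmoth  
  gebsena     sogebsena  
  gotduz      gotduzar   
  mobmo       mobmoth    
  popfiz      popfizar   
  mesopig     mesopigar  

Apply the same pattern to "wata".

sowata

gebsena and gotduz both begin with g- yet inflect differently (sogebsena, gotduzar), so the first letter is not what conditions the rule; the final letter is.
"wata" ends in -a. The stems ending in -a (gebsena → sogebsena, duzzehsa → soduzzehsa) add the prefix so-.
So wata → sowata.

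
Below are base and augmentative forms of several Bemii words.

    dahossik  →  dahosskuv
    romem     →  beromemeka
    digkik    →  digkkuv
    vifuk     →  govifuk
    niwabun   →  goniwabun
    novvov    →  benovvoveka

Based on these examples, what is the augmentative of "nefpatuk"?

vifuk and digkik both end in -k yet inflect differently (govifuk, digkkuv), so the final letter is not what conditions the rule; the last vowel is.
"nefpatuk" has last vowel 'u'. The stems whose last vowel is 'u' (niwabun → goniwabun, vifuk → govifuk) add the prefix go-.
The other patterns: stems whose last vowel is 'i' delete the last vowel and add -uv; stems whose last vowel is 'e' or 'o' add be- … -eka around the stem.
So nefpatuk → gonefpatuk.

gonefpatuk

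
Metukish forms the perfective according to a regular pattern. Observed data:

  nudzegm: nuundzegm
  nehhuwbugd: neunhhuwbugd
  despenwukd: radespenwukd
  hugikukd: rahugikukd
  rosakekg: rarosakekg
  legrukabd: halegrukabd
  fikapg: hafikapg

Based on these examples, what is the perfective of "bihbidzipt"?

habihbidzipt

"bihbidzipt" has second-to-last letter 'p'. The one such stem in the data (fikapg → hafikapg) adds the prefix ha-, so the same rule applies.
The other patterns: stems whose second-to-last letter is 'g' insert -un- after the first vowel; stems whose second-to-last letter is 'k' add the prefix ra-.
So bihbidzipt → habihbidzipt.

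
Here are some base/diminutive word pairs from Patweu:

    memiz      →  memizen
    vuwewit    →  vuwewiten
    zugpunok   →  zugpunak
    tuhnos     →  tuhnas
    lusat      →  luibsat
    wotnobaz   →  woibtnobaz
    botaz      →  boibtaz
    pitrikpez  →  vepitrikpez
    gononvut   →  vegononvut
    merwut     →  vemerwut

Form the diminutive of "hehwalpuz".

vehehwalpuz

vuwewit and lusat both end in -t yet inflect differently (vuwewiten, luibsat), so the final letter is not what conditions the rule; the last vowel is.
"hehwalpuz" has last vowel 'u'. The stems whose last vowel is 'u' (gononvut → vegononvut, merwut → vemerwut) add the prefix ve-.
The other patterns: stems whose last vowel is 'i' add -en; stems whose last vowel is 'o' change the last vowel to 'a'; stems whose last vowel is 'a' insert -ib- after the first vowel.
So hehwalpuz → vehehwalpuz.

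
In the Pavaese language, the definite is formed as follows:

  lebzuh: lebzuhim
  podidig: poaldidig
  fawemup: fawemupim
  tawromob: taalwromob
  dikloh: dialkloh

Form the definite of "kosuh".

"kosuh" has last vowel 'u'. The stems whose last vowel is 'u' (fawemup → fawemupim, lebzuh → lebzuhim) add -im.
The other pattern: stems whose last vowel is 'i' or 'o' insert -al- after the first vowel.
So kosuh → kosuhim.

kosuhim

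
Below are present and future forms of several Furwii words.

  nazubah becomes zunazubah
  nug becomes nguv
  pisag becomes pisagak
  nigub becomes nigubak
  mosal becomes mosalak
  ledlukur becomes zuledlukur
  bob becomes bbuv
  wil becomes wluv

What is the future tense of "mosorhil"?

zumosorhil

"mosorhil" has 3 vowels. The stems with 3 vowels (ledlukur → zuledlukur, nazubah → zunazubah) add the prefix zu-.
The other patterns: stems with 1 vowel delete the last vowel and add -uv; stems with 2 vowels add -ak.
So mosorhil → zumosorhil.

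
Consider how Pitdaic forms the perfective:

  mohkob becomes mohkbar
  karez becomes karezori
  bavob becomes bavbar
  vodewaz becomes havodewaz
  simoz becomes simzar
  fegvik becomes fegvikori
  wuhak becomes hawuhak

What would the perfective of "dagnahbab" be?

vodewaz and simoz both end in -z yet inflect differently (havodewaz, simzar), so the final letter is not what conditions the rule; the last vowel is.
"dagnahbab" has last vowel 'a'. The stems whose last vowel is 'a' (wuhak → hawuhak, vodewaz → havodewaz) add the prefix ha-.
The other patterns: stems whose last vowel is 'o' delete the last vowel and add -ar; stems whose last vowel is 'e' or 'i' add -ori.
So dagnahbab → hadagnahbab.

hadagnahbab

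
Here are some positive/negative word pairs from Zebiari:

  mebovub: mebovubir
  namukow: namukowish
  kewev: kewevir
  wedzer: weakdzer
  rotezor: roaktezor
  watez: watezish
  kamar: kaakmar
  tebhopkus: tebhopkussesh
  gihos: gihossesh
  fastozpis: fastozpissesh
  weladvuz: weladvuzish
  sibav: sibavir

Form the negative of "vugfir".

vuakgfir

rotezor and namukow both have last vowel 'o' yet inflect differently (roaktezor, namukowish), so the last vowel is not what conditions the rule; the final letter is.
"vugfir" ends in -r. The stems ending in -r (kamar → kaakmar, rotezor → roaktezor, wedzer → weakdzer) insert -ak- after the first vowel.
So vugfir → vuakgfir.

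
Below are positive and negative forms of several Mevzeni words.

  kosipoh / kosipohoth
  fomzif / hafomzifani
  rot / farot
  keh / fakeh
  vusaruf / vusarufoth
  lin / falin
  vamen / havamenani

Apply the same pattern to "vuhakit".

vuhakitoth

lin and vamen both end in -n yet inflect differently (falin, havamenani), so the final letter is not what conditions the rule; the number of vowels is.
"vuhakit" has 3 vowels. The stems with 3 vowels (vusaruf → vusarufoth, kosipoh → kosipohoth) add -oth.
So vuhakit → vuhakitoth.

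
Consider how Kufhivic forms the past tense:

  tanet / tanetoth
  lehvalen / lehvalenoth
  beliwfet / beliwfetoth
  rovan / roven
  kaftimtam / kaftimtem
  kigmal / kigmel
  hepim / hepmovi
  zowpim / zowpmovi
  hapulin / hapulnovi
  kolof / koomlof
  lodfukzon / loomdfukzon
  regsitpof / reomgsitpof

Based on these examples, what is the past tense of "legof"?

lehvalen and rovan both end in -n yet inflect differently (lehvalenoth, roven), so the final letter is not what conditions the rule; the last vowel is.
"legof" has last vowel 'o'. The stems whose last vowel is 'o' (kolof → koomlof, lodfukzon → loomdfukzon, regsitpof → reomgsitpof) insert -om- after the first vowel.
So legof → leomgof.

leomgof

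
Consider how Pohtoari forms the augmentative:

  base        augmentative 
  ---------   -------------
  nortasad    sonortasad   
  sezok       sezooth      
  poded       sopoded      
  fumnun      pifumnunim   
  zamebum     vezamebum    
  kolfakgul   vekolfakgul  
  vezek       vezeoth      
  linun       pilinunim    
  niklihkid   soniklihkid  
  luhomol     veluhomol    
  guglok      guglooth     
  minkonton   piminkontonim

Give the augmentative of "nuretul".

minkonton and sezok both have last vowel 'o' yet inflect differently (piminkontonim, sezooth), so the last vowel is not what conditions the rule; the final letter is.
"nuretul" ends in -l. The stems ending in -l (kolfakgul → vekolfakgul, luhomol → veluhomol) add the prefix ve-.
The other patterns: stems ending in -n add pi- … -im around the stem; stems ending in -k drop the final letter and add -oth; stems ending in -d add the prefix so-.
So nuretul → venuretul.

venuretul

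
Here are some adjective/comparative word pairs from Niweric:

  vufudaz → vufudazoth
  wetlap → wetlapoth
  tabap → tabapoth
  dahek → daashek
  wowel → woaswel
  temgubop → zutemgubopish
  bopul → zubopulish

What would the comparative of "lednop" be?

zulednopish

wetlap and temgubop both end in -p yet inflect differently (wetlapoth, zutemgubopish), so the final letter is not what conditions the rule; the last vowel is.
"lednop" has last vowel 'o'. The one such stem in the data (temgubop → zutemgubopish) adds zu- … -ish around the stem, so the same rule applies.
The other patterns: stems whose last vowel is 'a' add -oth; stems whose last vowel is 'e' insert -as- after the first vowel.
So lednop → zulednopish.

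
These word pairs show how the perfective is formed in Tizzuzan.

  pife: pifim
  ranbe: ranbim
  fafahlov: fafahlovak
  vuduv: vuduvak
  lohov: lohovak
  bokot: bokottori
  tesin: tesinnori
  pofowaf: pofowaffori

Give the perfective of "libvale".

fafahlov and bokot both have last vowel 'o' yet inflect differently (fafahlovak, bokottori), so the last vowel is not what conditions the rule; the final letter is.
"libvale" ends in -e. The stems ending in -e (pife → pifim, ranbe → ranbim) drop the final letter and add -im.
The other patterns: stems ending in -v add -ak; stems ending in -f, -n or -t double the final consonant and add -ori.
So libvale → libvalim.

libvalim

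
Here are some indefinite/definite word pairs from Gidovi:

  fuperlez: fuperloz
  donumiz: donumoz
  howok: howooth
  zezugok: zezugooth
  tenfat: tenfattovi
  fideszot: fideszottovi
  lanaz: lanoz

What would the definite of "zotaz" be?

"zotaz" ends in -z. The stems ending in -z (donumiz → donumoz, lanaz → lanoz, fuperlez → fuperloz) change the last vowel to 'o'.
So zotaz → zotoz.

zotoz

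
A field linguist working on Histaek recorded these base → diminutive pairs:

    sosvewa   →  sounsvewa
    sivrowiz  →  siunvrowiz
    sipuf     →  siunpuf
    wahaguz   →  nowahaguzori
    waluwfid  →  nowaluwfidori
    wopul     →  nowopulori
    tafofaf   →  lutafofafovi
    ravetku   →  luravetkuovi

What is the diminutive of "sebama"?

seunbama

sivrowiz and wahaguz both end in -z yet inflect differently (siunvrowiz, nowahaguzori), so the final letter is not what conditions the rule; the first letter is.
"sebama" begins with s-. The stems beginning with s- (sosvewa → sounsvewa, sivrowiz → siunvrowiz, sipuf → siunpuf) insert -un- after the first vowel.
The other patterns: stems beginning with w- add no- … -ori around the stem; stems beginning with r- or t- add lu- … -ovi around the stem.
So sebama → seunbama.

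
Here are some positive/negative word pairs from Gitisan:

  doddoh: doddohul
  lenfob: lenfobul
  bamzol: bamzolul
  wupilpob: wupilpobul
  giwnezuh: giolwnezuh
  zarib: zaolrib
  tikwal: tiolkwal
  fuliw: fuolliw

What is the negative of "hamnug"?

doddoh and giwnezuh both end in -h yet inflect differently (doddohul, giolwnezuh), so the final letter is not what conditions the rule; the last vowel is.
"hamnug" has last vowel 'u'. The one such stem in the data (giwnezuh → giolwnezuh) inserts -ol- after the first vowel (as do zarib, tikwal), so the same rule applies.
So hamnug → haolmnug.

haolmnug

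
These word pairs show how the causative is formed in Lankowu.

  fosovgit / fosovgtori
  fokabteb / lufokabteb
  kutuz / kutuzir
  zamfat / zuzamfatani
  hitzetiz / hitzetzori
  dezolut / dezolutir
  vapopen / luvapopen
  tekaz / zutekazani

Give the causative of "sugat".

zusugatani

"sugat" has last vowel 'a'. The stems whose last vowel is 'a' (zamfat → zuzamfatani, tekaz → zutekazani) add zu- … -ani around the stem.
The other patterns: stems whose last vowel is 'e' add the prefix lu-; stems whose last vowel is 'u' add -ir; stems whose last vowel is 'i' delete the last vowel and add -ori.
So sugat → zusugatani.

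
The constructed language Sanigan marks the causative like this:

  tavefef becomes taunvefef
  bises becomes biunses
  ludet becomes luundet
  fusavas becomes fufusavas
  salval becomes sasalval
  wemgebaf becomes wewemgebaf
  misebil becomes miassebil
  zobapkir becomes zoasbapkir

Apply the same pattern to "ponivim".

bises and fusavas both end in -s yet inflect differently (biunses, fufusavas), so the final letter is not what conditions the rule; the last vowel is.
"ponivim" has last vowel 'i'. The stems whose last vowel is 'i' (misebil → miassebil, zobapkir → zoasbapkir) insert -as- after the first vowel.
So ponivim → poasnivim.

poasnivim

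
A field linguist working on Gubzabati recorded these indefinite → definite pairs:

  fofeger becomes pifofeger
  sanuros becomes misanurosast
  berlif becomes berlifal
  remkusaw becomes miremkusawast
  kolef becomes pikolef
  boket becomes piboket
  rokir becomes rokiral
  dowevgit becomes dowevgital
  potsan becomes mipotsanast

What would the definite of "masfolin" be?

masfolinal

"masfolin" has last vowel 'i'. The stems whose last vowel is 'i' (dowevgit → dowevgital, berlif → berlifal, rokir → rokiral) add -al.
The other patterns: stems whose last vowel is 'e' add the prefix pi-; stems whose last vowel is 'a' or 'o' add mi- … -ast around the stem.
So masfolin → masfolinal.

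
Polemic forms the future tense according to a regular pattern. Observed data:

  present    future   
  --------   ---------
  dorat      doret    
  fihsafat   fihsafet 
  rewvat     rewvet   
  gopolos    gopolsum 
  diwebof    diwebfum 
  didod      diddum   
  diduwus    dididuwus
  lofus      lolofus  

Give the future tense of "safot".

gopolos and diduwus both end in -s yet inflect differently (gopolsum, dididuwus), so the final letter is not what conditions the rule; the last vowel is.
"safot" has last vowel 'o'. The stems whose last vowel is 'o' (gopolos → gopolsum, diwebof → diwebfum, didod → diddum) delete the last vowel and add -um.
The other patterns: stems whose last vowel is 'a' change the last vowel to 'e'; stems whose last vowel is 'u' repeat the first consonant+vowel as a prefix.
So safot → saftum.

saftum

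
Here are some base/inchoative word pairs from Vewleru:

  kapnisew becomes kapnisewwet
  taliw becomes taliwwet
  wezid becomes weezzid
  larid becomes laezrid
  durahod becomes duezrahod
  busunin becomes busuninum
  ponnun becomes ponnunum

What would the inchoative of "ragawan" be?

ragawanum

"ragawan" ends in -n. The stems ending in -n (busunin → busuninum, ponnun → ponnunum) add -um.
The other patterns: stems ending in -w double the final consonant and add -et; stems ending in -d insert -ez- after the first vowel.
So ragawan → ragawanum.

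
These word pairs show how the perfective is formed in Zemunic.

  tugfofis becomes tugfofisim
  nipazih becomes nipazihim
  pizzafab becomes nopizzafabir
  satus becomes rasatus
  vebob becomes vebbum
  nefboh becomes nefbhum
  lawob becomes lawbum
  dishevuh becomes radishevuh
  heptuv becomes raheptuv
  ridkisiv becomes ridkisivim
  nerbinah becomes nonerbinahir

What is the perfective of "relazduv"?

"relazduv" has last vowel 'u'. The stems whose last vowel is 'u' (dishevuh → radishevuh, satus → rasatus, heptuv → raheptuv) add the prefix ra-.
So relazduv → rarelazduv.

rarelazduv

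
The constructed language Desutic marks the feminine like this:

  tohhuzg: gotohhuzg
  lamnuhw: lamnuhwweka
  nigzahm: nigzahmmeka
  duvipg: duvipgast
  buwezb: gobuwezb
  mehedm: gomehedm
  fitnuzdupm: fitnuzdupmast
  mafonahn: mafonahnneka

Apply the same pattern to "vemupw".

vemupwast

"vemupw" has second-to-last letter 'p'. The stems whose second-to-last letter is 'p' (fitnuzdupm → fitnuzdupmast, duvipg → duvipgast) add -ast.
The other patterns: stems whose second-to-last letter is 'h' double the final consonant and add -eka; stems whose second-to-last letter is 'd' or 'z' add the prefix go-.
So vemupw → vemupwast.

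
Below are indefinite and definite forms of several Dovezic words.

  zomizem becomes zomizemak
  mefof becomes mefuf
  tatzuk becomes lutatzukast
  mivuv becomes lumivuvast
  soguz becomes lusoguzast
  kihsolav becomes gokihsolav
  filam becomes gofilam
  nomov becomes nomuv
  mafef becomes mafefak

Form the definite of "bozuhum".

"bozuhum" has last vowel 'u'. The stems whose last vowel is 'u' (soguz → lusoguzast, tatzuk → lutatzukast, mivuv → lumivuvast) add lu- … -ast around the stem.
The other patterns: stems whose last vowel is 'o' change the last vowel to 'u'; stems whose last vowel is 'e' add -ak; stems whose last vowel is 'a' add the prefix go-.
So bozuhum → lubozuhumast.

lubozuhumast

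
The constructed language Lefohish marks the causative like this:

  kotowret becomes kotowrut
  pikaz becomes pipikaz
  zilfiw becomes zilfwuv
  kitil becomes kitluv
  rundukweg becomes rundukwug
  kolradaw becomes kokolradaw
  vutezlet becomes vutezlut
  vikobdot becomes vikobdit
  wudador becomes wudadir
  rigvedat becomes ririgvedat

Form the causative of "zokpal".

vikobdot and vutezlet both end in -t yet inflect differently (vikobdit, vutezlut), so the final letter is not what conditions the rule; the last vowel is.
"zokpal" has last vowel 'a'. The stems whose last vowel is 'a' (rigvedat → ririgvedat, pikaz → pipikaz, kolradaw → kokolradaw) repeat the first consonant+vowel as a prefix.
The other patterns: stems whose last vowel is 'o' change the last vowel to 'i'; stems whose last vowel is 'e' change the last vowel to 'u'; stems whose last vowel is 'i' delete the last vowel and add -uv.
So zokpal → zozokpal.

zozokpal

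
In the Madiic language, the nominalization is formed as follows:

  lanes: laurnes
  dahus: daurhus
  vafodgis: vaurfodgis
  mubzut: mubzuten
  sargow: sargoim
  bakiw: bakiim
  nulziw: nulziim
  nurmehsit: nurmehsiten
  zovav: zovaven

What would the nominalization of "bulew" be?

bakiw and vafodgis both have last vowel 'i' yet inflect differently (bakiim, vaurfodgis), so the last vowel is not what conditions the rule; the final letter is.
"bulew" ends in -w. The stems ending in -w (sargow → sargoim, bakiw → bakiim, nulziw → nulziim) drop the final letter and add -im.
So bulew → buleim.

buleim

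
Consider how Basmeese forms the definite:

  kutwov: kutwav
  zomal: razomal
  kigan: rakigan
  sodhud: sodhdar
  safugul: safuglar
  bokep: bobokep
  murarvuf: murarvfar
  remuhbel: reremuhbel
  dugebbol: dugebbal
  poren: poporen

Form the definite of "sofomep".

dugebbol and safugul both end in -l yet inflect differently (dugebbal, safuglar), so the final letter is not what conditions the rule; the last vowel is.
"sofomep" has last vowel 'e'. The stems whose last vowel is 'e' (bokep → bobokep, remuhbel → reremuhbel, poren → poporen) repeat the first consonant+vowel as a prefix.
So sofomep → sosofomep.

sosofomep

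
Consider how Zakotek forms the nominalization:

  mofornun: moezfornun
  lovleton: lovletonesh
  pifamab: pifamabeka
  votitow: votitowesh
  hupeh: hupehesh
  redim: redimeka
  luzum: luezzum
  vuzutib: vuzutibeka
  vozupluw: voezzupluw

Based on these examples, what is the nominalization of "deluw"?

deezluw

lovleton and mofornun both end in -n yet inflect differently (lovletonesh, moezfornun), so the final letter is not what conditions the rule; the last vowel is.
"deluw" has last vowel 'u'. The stems whose last vowel is 'u' (luzum → luezzum, mofornun → moezfornun, vozupluw → voezzupluw) insert -ez- after the first vowel.
So deluw → deezluw.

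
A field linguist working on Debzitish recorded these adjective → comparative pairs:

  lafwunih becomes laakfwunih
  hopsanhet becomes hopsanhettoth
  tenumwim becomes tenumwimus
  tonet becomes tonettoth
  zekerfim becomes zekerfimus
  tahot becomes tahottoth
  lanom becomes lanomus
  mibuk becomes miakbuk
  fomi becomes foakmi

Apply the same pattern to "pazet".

tahot and lanom both have last vowel 'o' yet inflect differently (tahottoth, lanomus), so the last vowel is not what conditions the rule; the final letter is.
"pazet" ends in -t. The stems ending in -t (hopsanhet → hopsanhettoth, tonet → tonettoth, tahot → tahottoth) double the final consonant and add -oth.
So pazet → pazettoth.

pazettoth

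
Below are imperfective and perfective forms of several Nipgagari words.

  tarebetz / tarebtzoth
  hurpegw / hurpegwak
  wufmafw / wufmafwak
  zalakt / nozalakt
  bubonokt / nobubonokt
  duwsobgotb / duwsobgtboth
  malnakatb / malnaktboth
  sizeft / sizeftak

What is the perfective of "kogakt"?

nokogakt

zalakt and sizeft both end in -t yet inflect differently (nozalakt, sizeftak), so the final letter is not what conditions the rule; the second-to-last letter is.
"kogakt" has second-to-last letter 'k'. The stems whose second-to-last letter is 'k' (zalakt → nozalakt, bubonokt → nobubonokt) add the prefix no-.
The other patterns: stems whose second-to-last letter is 't' delete the last vowel and add -oth; stems whose second-to-last letter is 'f' or 'g' add -ak.
So kogakt → nokogakt.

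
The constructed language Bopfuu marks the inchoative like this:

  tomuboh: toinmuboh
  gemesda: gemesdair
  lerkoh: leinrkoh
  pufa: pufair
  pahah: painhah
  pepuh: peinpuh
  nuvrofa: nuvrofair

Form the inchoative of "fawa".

fawair

pufa and pahah both have last vowel 'a' yet inflect differently (pufair, painhah), so the last vowel is not what conditions the rule; the final letter is.
"fawa" ends in -a. The stems ending in -a (pufa → pufair, nuvrofa → nuvrofair, gemesda → gemesdair) add -ir.
So fawa → fawair.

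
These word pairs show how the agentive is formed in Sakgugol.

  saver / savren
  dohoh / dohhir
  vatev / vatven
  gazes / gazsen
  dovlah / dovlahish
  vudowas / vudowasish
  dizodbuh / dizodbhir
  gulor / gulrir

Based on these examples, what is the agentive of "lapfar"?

vudowas and gazes both end in -s yet inflect differently (vudowasish, gazsen), so the final letter is not what conditions the rule; the last vowel is.
"lapfar" has last vowel 'a'. The stems whose last vowel is 'a' (vudowas → vudowasish, dovlah → dovlahish) add -ish.
The other patterns: stems whose last vowel is 'e' delete the last vowel and add -en; stems whose last vowel is 'o' or 'u' delete the last vowel and add -ir.
So lapfar → lapfarish.

lapfarish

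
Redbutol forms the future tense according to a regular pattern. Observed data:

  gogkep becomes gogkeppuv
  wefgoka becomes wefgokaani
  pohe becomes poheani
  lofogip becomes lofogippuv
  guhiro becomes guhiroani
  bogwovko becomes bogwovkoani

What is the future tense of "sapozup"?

pohe and gogkep both have last vowel 'e' yet inflect differently (poheani, gogkeppuv), so the last vowel is not what conditions the rule; whether the stem ends in a vowel or a consonant is.
"sapozup" ends in a consonant. The stems ending in a consonant (lofogip → lofogippuv, gogkep → gogkeppuv) double the final consonant and add -uv.
So sapozup → sapozuppuv.

sapozuppuv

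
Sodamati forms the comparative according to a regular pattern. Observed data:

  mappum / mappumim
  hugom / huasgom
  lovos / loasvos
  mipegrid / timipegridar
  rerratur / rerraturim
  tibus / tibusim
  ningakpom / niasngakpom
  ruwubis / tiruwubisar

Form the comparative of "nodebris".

tinodebrisar

tibus and ruwubis both end in -s yet inflect differently (tibusim, tiruwubisar), so the final letter is not what conditions the rule; the last vowel is.
"nodebris" has last vowel 'i'. The stems whose last vowel is 'i' (mipegrid → timipegridar, ruwubis → tiruwubisar) add ti- … -ar around the stem.
So nodebris → tinodebrisar.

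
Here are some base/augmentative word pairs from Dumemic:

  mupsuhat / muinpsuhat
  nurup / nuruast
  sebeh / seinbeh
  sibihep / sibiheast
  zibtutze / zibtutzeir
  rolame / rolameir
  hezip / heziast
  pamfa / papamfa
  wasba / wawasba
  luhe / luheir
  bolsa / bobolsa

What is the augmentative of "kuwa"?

"kuwa" ends in -a. The stems ending in -a (pamfa → papamfa, bolsa → bobolsa, wasba → wawasba) repeat the first consonant+vowel as a prefix.
So kuwa → kukuwa.

kukuwa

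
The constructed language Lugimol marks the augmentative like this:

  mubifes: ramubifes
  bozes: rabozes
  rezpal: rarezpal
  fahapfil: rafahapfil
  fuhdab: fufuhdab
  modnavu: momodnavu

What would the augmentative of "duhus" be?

raduhus

rezpal and fuhdab both have last vowel 'a' yet inflect differently (rarezpal, fufuhdab), so the last vowel is not what conditions the rule; the final letter is.
"duhus" ends in -s. The stems ending in -s (mubifes → ramubifes, bozes → rabozes) add the prefix ra-.
The other pattern: stems ending in -b or -u repeat the first consonant+vowel as a prefix.
So duhus → raduhus.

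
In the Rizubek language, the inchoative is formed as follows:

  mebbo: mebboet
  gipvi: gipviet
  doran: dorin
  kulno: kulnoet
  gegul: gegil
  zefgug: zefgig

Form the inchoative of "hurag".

gegul and gipvi both begin with g- yet inflect differently (gegil, gipviet), so the first letter is not what conditions the rule; whether the stem ends in a vowel or a consonant is.
"hurag" ends in a consonant. The stems ending in a consonant (doran → dorin, gegul → gegil, zefgug → zefgig) change the last vowel to 'i'.
The other pattern: stems ending in a vowel add -et.
So hurag → hurig.

hurig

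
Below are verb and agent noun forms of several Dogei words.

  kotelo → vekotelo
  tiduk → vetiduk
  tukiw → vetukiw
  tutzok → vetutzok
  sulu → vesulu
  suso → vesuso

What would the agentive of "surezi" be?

Every pair shown (kotelo → vekotelo, tiduk → vetiduk, tukiw → vetukiw, …) follows the same rule: add the prefix ve-.
So surezi → vesurezi.

vesurezi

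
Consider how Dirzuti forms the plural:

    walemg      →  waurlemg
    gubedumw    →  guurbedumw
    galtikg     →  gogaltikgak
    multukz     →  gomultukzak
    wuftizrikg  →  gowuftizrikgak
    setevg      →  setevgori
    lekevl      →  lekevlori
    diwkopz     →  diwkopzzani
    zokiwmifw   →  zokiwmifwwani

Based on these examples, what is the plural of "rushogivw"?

"rushogivw" has second-to-last letter 'v'. The stems whose second-to-last letter is 'v' (setevg → setevgori, lekevl → lekevlori) add -ori.
So rushogivw → rushogivwori.

rushogivwori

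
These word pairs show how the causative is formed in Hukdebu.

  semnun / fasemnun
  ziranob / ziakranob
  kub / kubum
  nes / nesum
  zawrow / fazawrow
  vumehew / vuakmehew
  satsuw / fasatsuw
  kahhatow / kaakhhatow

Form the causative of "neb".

nebum

satsuw and vumehew both end in -w yet inflect differently (fasatsuw, vuakmehew), so the final letter is not what conditions the rule; the number of vowels is.
"neb" has 1 vowel. The stems with 1 vowel (kub → kubum, nes → nesum) add -um.
So neb → nebum.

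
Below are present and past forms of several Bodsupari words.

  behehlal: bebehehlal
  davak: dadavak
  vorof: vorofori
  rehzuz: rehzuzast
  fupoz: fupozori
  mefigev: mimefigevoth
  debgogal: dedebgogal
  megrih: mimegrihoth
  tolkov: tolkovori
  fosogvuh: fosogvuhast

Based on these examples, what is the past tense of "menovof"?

fupoz and rehzuz both end in -z yet inflect differently (fupozori, rehzuzast), so the final letter is not what conditions the rule; the last vowel is.
"menovof" has last vowel 'o'. The stems whose last vowel is 'o' (vorof → vorofori, fupoz → fupozori, tolkov → tolkovori) add -ori.
The other patterns: stems whose last vowel is 'a' repeat the first consonant+vowel as a prefix; stems whose last vowel is 'u' add -ast; stems whose last vowel is 'e' or 'i' add mi- … -oth around the stem.
So menovof → menovofori.

menovofori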